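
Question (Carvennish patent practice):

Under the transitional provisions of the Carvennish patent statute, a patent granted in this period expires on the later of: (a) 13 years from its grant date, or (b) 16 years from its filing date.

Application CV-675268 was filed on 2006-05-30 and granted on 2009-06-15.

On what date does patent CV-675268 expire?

June 15, 2022

(a) grant + 13 years → 15 June 2022.
(b) filing + 16 years → 30 May 2022.
Later of the two: 15 June 2022.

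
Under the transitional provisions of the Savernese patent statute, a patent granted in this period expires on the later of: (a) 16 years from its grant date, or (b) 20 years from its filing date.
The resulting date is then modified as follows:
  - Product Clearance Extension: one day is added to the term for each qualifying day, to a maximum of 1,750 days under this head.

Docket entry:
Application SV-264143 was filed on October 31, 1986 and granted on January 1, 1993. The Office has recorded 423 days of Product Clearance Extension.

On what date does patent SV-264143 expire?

February 28, 2010

(a) grant + 16 years → 1 January 2009.
(b) filing + 20 years → 31 October 2006.
Later of the two: 1 January 2009.
Product Clearance Extension: 423 days (within the 1750-day cap) → +423 days → 28 February 2010.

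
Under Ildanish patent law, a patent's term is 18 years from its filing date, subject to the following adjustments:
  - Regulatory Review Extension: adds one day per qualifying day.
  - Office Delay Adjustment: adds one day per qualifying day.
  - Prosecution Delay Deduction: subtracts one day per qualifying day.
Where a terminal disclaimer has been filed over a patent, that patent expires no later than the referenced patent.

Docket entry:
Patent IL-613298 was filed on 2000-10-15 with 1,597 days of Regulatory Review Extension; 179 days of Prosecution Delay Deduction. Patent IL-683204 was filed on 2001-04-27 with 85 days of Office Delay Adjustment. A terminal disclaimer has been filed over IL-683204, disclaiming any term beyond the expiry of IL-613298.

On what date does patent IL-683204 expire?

July 21, 2019

Natural term of IL-683204:
  Base: filing + 18 years → 27 April 2019.
  Office Delay Adjustment: +85 days → 21 July 2019.
Expiry of referenced patent IL-613298:
  Base: filing + 18 years → 15 October 2018.
  Regulatory Review Extension: +1597 days → 28 February 2023.
  Prosecution Delay Deduction: −179 days → 2 September 2022.
Terminal disclaimer: IL-683204 expires on the earlier of 21 July 2019 and 2 September 2022.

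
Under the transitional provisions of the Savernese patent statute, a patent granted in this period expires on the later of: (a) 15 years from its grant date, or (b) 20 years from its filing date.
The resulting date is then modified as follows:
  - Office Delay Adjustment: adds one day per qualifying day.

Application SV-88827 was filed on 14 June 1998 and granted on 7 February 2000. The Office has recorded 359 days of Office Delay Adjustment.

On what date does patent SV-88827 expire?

(a) grant + 15 years → 7 February 2015.
(b) filing + 20 years → 14 June 2018.
Later of the two: 14 June 2018.
Office Delay Adjustment: +359 days → 8 June 2019.

2019-06-08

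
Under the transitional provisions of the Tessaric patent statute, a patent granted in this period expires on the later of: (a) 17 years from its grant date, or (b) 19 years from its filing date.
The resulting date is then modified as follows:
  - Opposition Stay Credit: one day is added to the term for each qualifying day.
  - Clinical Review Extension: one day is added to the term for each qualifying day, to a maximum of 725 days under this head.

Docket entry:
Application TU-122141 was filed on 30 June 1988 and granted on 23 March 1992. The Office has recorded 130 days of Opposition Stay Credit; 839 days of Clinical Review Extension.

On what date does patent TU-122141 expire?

(a) grant + 17 years → 23 March 2009.
(b) filing + 19 years → 30 June 2007.
Later of the two: 23 March 2009.
Opposition Stay Credit: +130 days → 31 July 2009.
Clinical Review Extension: 839 days claimed exceeds the 725-day cap, so +725 days → 26 July 2011.

July 26, 2011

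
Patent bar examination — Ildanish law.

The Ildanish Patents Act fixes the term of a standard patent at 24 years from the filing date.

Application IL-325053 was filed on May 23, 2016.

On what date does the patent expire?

May 23, 2040

Filing date + 24 years → 23 May 2040.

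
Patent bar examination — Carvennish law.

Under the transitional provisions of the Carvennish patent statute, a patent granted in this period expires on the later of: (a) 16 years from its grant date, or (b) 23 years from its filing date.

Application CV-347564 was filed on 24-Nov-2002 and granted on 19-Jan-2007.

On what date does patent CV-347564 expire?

(a) grant + 16 years → 19 January 2023.
(b) filing + 23 years → 24 November 2025.
Later of the two: 24 November 2025.

November 24, 2025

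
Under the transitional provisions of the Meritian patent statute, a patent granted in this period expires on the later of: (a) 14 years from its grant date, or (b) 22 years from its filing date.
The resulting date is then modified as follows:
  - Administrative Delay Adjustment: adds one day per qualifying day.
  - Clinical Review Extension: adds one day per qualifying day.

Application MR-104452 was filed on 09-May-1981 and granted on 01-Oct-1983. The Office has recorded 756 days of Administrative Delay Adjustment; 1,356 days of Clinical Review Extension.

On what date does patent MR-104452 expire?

2009-02-18

(a) grant + 14 years → 1 October 1997.
(b) filing + 22 years → 9 May 2003.
Later of the two: 9 May 2003.
Administrative Delay Adjustment: +756 days → 3 June 2005.
Clinical Review Extension: +1356 days → 18 February 2009.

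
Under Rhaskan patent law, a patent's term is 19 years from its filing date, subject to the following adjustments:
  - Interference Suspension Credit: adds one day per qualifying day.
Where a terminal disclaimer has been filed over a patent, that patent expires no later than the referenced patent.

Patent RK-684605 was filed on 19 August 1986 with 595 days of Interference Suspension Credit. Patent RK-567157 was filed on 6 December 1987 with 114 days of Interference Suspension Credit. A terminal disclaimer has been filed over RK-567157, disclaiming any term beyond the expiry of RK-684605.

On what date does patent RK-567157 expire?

2007-03-30

Natural term of RK-567157:
  Base: filing + 19 years → 6 December 2006.
  Interference Suspension Credit: +114 days → 30 March 2007.
Expiry of referenced patent RK-684605:
  Base: filing + 19 years → 19 August 2005.
  Interference Suspension Credit: +595 days → 6 April 2007.
Terminal disclaimer: RK-567157 expires on the earlier of 30 March 2007 and 6 April 2007.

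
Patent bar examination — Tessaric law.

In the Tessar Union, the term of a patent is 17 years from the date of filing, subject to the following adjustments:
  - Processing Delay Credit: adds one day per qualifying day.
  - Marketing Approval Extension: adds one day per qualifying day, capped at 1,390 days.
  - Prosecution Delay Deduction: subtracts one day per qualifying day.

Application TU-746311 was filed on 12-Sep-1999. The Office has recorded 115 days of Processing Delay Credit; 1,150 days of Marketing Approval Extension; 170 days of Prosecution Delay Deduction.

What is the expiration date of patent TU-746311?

2019-09-12

Base term: filing date + 17 years → 12 September 2016.
Processing Delay Credit: +115 days → 5 January 2017.
Marketing Approval Extension: 1150 days (within the 1390-day cap) → +1150 days → 29 February 2020.
Prosecution Delay Deduction: −170 days → 12 September 2019.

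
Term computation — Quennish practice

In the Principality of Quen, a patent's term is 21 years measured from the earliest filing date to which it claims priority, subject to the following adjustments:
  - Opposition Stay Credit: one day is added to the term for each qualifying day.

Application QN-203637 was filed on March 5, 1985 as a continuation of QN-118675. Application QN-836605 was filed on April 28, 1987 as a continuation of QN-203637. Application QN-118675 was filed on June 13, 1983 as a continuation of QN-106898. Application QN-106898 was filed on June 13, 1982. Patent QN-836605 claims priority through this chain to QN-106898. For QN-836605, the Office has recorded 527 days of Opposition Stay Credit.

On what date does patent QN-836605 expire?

November 21, 2004

Earliest priority filing: 13 June 1982.
Base term: 13 June 1982 + 21 years → 13 June 2003.
Opposition Stay Credit: +527 days → 21 November 2004.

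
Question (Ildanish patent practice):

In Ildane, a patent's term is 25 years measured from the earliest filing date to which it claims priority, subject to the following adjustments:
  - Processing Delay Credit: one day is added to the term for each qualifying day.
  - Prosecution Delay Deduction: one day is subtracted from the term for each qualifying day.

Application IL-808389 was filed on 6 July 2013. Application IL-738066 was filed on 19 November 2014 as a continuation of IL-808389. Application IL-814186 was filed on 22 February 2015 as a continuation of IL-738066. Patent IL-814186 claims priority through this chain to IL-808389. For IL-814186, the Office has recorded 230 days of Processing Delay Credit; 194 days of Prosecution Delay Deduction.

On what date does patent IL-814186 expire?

Earliest priority filing: 6 July 2013.
Base term: 6 July 2013 + 25 years → 6 July 2038.
Processing Delay Credit: +230 days → 21 February 2039.
Prosecution Delay Deduction: −194 days → 11 August 2038.

August 11, 2038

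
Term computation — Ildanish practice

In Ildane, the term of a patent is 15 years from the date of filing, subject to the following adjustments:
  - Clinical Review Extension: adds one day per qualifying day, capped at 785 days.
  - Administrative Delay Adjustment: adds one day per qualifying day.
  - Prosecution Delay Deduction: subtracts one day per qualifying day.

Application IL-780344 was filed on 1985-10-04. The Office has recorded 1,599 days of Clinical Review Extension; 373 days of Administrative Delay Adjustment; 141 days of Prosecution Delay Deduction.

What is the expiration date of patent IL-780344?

Base term: filing date + 15 years → 4 October 2000.
Clinical Review Extension: 1599 days claimed exceeds the 785-day cap, so +785 days → 28 November 2002.
Administrative Delay Adjustment: +373 days → 6 December 2003.
Prosecution Delay Deduction: −141 days → 18 July 2003.

July 18, 2003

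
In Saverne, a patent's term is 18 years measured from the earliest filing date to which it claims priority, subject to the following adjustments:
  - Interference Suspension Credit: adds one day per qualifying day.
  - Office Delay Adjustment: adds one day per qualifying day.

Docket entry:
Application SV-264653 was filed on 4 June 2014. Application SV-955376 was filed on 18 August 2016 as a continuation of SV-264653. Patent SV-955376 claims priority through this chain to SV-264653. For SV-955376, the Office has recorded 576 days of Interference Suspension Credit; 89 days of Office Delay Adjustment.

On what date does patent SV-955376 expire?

March 31, 2034

Earliest priority filing: 4 June 2014.
Base term: 4 June 2014 + 18 years → 4 June 2032.
Interference Suspension Credit: +576 days → 1 January 2034.
Office Delay Adjustment: +89 days → 31 March 2034.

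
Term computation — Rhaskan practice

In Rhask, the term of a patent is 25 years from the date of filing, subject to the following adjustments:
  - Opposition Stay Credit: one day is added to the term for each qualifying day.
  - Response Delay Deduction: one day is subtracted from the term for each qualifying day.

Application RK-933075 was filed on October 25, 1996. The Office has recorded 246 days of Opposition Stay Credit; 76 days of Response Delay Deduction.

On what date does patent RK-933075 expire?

Base term: filing date + 25 years → 25 October 2021.
Opposition Stay Credit: +246 days → 28 June 2022.
Response Delay Deduction: −76 days → 13 April 2022.

2022-04-13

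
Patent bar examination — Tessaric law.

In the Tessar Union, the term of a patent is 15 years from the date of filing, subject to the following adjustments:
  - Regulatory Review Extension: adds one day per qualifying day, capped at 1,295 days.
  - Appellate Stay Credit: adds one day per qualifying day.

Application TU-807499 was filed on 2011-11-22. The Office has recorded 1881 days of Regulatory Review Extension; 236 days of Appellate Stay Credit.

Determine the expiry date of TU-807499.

2031-01-31

Base term: filing date + 15 years → 22 November 2026.
Regulatory Review Extension: 1881 days claimed exceeds the 1295-day cap, so +1295 days → 9 June 2030.
Appellate Stay Credit: +236 days → 31 January 2031.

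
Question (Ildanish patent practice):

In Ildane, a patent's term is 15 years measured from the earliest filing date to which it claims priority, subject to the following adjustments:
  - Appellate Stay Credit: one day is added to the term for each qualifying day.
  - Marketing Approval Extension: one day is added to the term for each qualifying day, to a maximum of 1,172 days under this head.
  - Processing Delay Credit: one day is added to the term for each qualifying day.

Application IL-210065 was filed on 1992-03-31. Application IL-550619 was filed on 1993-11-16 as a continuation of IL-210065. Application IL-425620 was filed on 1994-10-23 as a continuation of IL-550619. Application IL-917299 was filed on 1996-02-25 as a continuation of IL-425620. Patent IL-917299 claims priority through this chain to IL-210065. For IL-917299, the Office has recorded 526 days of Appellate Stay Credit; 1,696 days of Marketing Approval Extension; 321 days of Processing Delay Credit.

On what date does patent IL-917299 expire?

Earliest priority filing: 31 March 1992.
Base term: 31 March 1992 + 15 years → 31 March 2007.
Appellate Stay Credit: +526 days → 7 September 2008.
Marketing Approval Extension: 1696 days claimed exceeds the 1172-day cap, so +1172 days → 23 November 2011.
Processing Delay Credit: +321 days → 9 October 2012.

October 9, 2012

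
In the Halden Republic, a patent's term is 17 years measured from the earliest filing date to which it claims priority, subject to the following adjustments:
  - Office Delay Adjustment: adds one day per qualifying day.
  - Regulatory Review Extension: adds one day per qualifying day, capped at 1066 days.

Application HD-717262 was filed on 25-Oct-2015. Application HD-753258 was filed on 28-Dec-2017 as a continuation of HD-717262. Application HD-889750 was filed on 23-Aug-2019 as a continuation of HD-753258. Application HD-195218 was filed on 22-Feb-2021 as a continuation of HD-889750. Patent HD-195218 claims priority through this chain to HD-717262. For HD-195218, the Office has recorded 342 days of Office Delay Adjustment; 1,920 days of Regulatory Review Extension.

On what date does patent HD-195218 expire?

Earliest priority filing: 25 October 2015.
Base term: 25 October 2015 + 17 years → 25 October 2032.
Office Delay Adjustment: +342 days → 2 October 2033.
Regulatory Review Extension: 1920 days claimed exceeds the 1066-day cap, so +1066 days → 2 September 2036.

2036-09-02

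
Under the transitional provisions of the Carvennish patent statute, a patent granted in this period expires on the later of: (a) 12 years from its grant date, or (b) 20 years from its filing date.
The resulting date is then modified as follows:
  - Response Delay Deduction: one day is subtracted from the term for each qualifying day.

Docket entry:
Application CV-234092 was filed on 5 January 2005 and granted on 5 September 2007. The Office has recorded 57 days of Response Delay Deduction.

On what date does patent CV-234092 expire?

2024-11-09

(a) grant + 12 years → 5 September 2019.
(b) filing + 20 years → 5 January 2025.
Later of the two: 5 January 2025.
Response Delay Deduction: −57 days → 9 November 2024.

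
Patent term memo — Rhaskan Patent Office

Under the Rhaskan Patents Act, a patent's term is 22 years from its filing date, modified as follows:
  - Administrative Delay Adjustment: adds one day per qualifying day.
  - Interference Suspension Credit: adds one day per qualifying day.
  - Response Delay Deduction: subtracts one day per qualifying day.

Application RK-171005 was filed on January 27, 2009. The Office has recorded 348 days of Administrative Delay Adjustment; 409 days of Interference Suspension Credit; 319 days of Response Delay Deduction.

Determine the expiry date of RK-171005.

2032-04-09

Base term: filing date + 22 years → 27 January 2031.
Administrative Delay Adjustment: +348 days → 10 January 2032.
Interference Suspension Credit: +409 days → 22 February 2033.
Response Delay Deduction: −319 days → 9 April 2032.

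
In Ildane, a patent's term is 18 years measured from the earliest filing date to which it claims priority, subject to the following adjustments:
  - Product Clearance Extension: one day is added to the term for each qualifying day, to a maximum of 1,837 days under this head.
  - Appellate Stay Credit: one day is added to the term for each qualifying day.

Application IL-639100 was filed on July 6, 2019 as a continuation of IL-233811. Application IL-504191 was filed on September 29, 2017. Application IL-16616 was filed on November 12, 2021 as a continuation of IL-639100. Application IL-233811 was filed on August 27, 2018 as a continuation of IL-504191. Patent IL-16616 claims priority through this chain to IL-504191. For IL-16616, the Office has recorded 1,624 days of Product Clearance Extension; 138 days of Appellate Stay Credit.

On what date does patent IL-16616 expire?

Earliest priority filing: 29 September 2017.
Base term: 29 September 2017 + 18 years → 29 September 2035.
Product Clearance Extension: 1624 days (within the 1837-day cap) → +1624 days → 10 March 2040.
Appellate Stay Credit: +138 days → 26 July 2040.

2040-07-26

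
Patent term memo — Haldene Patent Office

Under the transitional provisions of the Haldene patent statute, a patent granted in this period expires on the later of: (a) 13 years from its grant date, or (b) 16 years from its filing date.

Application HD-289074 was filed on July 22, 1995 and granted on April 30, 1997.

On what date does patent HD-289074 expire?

(a) grant + 13 years → 30 April 2010.
(b) filing + 16 years → 22 July 2011.
Later of the two: 22 July 2011.

July 22, 2011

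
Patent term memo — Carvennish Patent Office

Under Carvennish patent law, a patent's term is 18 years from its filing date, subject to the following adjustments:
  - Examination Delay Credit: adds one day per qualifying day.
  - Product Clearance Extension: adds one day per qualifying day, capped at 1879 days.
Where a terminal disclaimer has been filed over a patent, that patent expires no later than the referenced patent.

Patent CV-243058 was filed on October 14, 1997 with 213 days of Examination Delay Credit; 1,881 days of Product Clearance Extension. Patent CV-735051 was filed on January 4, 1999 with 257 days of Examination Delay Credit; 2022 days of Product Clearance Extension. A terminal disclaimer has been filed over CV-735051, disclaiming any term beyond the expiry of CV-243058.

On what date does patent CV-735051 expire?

Natural term of CV-735051:
  Base: filing + 18 years → 4 January 2017.
  Examination Delay Credit: +257 days → 18 September 2017.
  Product Clearance Extension: 2022 days claimed exceeds the 1879-day cap, so +1879 days → 10 November 2022.
Expiry of referenced patent CV-243058:
  Base: filing + 18 years → 14 October 2015.
  Examination Delay Credit: +213 days → 14 May 2016.
  Product Clearance Extension: 1881 days claimed exceeds the 1879-day cap, so +1879 days → 6 July 2021.
Terminal disclaimer: CV-735051 expires on the earlier of 10 November 2022 and 6 July 2021.

2021-07-06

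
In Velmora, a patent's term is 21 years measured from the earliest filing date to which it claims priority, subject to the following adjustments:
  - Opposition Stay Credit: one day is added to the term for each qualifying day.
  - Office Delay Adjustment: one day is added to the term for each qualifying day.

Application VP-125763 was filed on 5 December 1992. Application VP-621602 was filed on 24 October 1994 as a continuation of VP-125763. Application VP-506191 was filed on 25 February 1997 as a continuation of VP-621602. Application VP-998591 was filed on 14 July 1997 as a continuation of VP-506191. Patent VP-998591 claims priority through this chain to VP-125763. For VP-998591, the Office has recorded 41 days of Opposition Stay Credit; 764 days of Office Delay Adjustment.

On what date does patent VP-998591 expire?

2016-02-18

Earliest priority filing: 5 December 1992.
Base term: 5 December 1992 + 21 years → 5 December 2013.
Opposition Stay Credit: +41 days → 15 January 2014.
Office Delay Adjustment: +764 days → 18 February 2016.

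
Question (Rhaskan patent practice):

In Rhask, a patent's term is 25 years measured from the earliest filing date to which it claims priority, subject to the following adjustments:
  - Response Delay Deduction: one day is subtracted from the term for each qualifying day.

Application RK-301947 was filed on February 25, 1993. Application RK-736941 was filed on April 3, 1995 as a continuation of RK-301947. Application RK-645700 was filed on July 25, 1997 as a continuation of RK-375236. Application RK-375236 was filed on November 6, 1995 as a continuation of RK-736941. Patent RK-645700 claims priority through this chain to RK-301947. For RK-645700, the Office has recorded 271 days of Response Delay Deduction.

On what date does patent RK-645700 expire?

May 30, 2017

Earliest priority filing: 25 February 1993.
Base term: 25 February 1993 + 25 years → 25 February 2018.
Response Delay Deduction: −271 days → 30 May 2017.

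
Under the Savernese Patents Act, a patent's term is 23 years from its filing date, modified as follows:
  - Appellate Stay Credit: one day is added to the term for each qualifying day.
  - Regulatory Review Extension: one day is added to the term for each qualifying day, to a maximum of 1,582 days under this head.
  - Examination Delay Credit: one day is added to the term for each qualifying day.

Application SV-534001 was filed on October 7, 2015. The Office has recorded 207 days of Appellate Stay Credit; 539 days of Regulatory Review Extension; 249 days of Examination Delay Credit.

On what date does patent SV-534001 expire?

Base term: filing date + 23 years → 7 October 2038.
Appellate Stay Credit: +207 days → 2 May 2039.
Regulatory Review Extension: 539 days (within the 1582-day cap) → +539 days → 22 October 2040.
Examination Delay Credit: +249 days → 28 June 2041.

2041-06-28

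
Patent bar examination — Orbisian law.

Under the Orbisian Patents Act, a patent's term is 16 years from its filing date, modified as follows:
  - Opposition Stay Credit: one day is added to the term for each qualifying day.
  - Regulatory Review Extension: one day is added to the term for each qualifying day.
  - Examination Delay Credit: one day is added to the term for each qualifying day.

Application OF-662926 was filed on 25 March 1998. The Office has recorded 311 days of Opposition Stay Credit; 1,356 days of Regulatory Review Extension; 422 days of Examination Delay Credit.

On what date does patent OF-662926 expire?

Base term: filing date + 16 years → 25 March 2014.
Opposition Stay Credit: +311 days → 30 January 2015.
Regulatory Review Extension: +1356 days → 17 October 2018.
Examination Delay Credit: +422 days → 13 December 2019.

2019-12-13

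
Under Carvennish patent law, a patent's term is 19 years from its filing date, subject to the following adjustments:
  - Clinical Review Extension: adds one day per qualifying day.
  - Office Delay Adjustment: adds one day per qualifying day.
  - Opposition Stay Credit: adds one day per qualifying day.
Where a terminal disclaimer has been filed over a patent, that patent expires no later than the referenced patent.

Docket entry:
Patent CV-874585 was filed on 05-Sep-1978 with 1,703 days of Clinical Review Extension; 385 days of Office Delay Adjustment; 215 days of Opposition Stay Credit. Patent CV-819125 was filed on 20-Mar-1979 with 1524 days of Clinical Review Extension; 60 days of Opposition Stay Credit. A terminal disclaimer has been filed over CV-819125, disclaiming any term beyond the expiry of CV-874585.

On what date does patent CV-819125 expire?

2002-07-21

Natural term of CV-819125:
  Base: filing + 19 years → 20 March 1998.
  Clinical Review Extension: +1524 days → 22 May 2002.
  Opposition Stay Credit: +60 days → 21 July 2002.
Expiry of referenced patent CV-874585:
  Base: filing + 19 years → 5 September 1997.
  Clinical Review Extension: +1703 days → 5 May 2002.
  Office Delay Adjustment: +385 days → 25 May 2003.
  Opposition Stay Credit: +215 days → 26 December 2003.
Terminal disclaimer: CV-819125 expires on the earlier of 21 July 2002 and 26 December 2003.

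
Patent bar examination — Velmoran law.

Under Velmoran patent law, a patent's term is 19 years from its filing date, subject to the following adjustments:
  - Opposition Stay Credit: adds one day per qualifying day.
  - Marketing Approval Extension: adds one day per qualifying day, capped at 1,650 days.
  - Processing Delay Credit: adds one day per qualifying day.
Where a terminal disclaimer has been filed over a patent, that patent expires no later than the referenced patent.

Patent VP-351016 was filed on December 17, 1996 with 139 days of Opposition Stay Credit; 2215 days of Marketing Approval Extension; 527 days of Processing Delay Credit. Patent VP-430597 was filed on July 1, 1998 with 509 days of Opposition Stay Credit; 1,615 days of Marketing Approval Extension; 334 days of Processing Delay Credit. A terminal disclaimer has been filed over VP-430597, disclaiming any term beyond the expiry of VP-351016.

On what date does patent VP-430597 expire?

Natural term of VP-430597:
  Base: filing + 19 years → 1 July 2017.
  Opposition Stay Credit: +509 days → 22 November 2018.
  Marketing Approval Extension: 1615 days (within the 1650-day cap) → +1615 days → 25 April 2023.
  Processing Delay Credit: +334 days → 24 March 2024.
Expiry of referenced patent VP-351016:
  Base: filing + 19 years → 17 December 2015.
  Opposition Stay Credit: +139 days → 4 May 2016.
  Marketing Approval Extension: 2215 days claimed exceeds the 1650-day cap, so +1650 days → 9 November 2020.
  Processing Delay Credit: +527 days → 20 April 2022.
Terminal disclaimer: VP-430597 expires on the earlier of 24 March 2024 and 20 April 2022.

April 20, 2022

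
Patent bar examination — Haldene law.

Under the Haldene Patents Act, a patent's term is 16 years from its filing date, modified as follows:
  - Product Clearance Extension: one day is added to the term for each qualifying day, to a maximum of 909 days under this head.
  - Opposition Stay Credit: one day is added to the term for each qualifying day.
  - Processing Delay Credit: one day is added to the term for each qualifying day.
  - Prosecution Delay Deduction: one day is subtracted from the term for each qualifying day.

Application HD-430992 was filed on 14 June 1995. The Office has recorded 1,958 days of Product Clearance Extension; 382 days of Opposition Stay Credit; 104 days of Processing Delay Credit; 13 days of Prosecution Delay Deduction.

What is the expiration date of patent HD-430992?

Base term: filing date + 16 years → 14 June 2011.
Product Clearance Extension: 1958 days claimed exceeds the 909-day cap, so +909 days → 9 December 2013.
Opposition Stay Credit: +382 days → 26 December 2014.
Processing Delay Credit: +104 days → 9 April 2015.
Prosecution Delay Deduction: −13 days → 27 March 2015.

March 27, 2015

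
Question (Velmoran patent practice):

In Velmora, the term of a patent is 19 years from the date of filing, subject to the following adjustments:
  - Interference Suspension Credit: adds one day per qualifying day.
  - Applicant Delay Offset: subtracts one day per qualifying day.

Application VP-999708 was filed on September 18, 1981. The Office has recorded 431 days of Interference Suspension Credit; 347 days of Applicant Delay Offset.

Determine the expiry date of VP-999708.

2000-12-11

Base term: filing date + 19 years → 18 September 2000.
Interference Suspension Credit: +431 days → 23 November 2001.
Applicant Delay Offset: −347 days → 11 December 2000.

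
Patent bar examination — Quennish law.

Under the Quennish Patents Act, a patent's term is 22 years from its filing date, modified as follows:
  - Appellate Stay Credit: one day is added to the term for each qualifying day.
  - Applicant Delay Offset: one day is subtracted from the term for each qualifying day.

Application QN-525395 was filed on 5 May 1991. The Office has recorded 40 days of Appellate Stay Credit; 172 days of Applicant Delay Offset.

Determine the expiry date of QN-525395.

Base term: filing date + 22 years → 5 May 2013.
Appellate Stay Credit: +40 days → 14 June 2013.
Applicant Delay Offset: −172 days → 24 December 2012.

December 24, 2012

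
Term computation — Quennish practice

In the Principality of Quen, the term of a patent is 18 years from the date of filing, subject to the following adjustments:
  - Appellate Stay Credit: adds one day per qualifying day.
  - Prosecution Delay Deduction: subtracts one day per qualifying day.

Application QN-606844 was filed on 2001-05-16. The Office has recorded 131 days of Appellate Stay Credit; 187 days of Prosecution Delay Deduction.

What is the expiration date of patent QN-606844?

Base term: filing date + 18 years → 16 May 2019.
Appellate Stay Credit: +131 days → 24 September 2019.
Prosecution Delay Deduction: −187 days → 21 March 2019.

2019-03-21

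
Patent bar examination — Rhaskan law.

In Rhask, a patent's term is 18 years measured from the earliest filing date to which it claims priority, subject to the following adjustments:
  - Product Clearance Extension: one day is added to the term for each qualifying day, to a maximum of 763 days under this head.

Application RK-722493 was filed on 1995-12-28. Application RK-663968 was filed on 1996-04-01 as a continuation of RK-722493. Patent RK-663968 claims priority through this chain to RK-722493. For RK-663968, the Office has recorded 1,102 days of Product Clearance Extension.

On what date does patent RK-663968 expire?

2016-01-30

Earliest priority filing: 28 December 1995.
Base term: 28 December 1995 + 18 years → 28 December 2013.
Product Clearance Extension: 1102 days claimed exceeds the 763-day cap, so +763 days → 30 January 2016.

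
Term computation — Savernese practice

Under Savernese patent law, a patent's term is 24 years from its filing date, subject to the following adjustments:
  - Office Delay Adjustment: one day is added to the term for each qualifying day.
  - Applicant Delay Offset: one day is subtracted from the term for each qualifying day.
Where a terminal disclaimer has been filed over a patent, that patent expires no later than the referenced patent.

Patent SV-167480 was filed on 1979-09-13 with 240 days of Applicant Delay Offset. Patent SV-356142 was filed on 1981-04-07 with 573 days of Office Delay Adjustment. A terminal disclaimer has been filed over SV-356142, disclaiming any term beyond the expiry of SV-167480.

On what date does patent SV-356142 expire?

Natural term of SV-356142:
  Base: filing + 24 years → 7 April 2005.
  Office Delay Adjustment: +573 days → 1 November 2006.
Expiry of referenced patent SV-167480:
  Base: filing + 24 years → 13 September 2003.
  Applicant Delay Offset: −240 days → 16 January 2003.
Terminal disclaimer: SV-356142 expires on the earlier of 1 November 2006 and 16 January 2003.

2003-01-16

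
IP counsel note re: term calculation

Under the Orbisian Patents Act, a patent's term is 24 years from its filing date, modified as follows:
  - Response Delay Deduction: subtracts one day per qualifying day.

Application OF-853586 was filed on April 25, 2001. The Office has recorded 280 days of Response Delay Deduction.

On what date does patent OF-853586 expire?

July 19, 2024

Base term: filing date + 24 years → 25 April 2025.
Response Delay Deduction: −280 days → 19 July 2024.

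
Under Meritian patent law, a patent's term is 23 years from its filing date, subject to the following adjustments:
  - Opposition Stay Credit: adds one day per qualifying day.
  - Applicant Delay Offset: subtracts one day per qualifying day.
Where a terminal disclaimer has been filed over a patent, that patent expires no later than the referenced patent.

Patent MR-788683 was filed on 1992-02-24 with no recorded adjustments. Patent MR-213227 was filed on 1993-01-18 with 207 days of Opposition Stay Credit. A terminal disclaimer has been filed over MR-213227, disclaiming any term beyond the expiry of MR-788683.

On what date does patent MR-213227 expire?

February 24, 2015

Natural term of MR-213227:
  Base: filing + 23 years → 18 January 2016.
  Opposition Stay Credit: +207 days → 12 August 2016.
Expiry of referenced patent MR-788683:
  Base: filing + 23 years → 24 February 2015.
Terminal disclaimer: MR-213227 expires on the earlier of 12 August 2016 and 24 February 2015.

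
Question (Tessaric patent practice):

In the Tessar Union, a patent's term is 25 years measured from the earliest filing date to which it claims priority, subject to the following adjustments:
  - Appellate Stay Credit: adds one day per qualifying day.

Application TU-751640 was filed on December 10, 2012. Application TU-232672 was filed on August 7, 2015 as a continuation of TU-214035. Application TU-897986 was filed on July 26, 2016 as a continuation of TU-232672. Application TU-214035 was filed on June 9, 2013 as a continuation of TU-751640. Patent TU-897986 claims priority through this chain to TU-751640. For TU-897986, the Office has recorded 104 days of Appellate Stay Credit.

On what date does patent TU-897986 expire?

2038-03-24

Earliest priority filing: 10 December 2012.
Base term: 10 December 2012 + 25 years → 10 December 2037.
Appellate Stay Credit: +104 days → 24 March 2038.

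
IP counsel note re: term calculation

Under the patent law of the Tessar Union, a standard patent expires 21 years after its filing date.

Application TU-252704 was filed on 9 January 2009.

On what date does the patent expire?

January 9, 2030

Filing date + 21 years → 9 January 2030.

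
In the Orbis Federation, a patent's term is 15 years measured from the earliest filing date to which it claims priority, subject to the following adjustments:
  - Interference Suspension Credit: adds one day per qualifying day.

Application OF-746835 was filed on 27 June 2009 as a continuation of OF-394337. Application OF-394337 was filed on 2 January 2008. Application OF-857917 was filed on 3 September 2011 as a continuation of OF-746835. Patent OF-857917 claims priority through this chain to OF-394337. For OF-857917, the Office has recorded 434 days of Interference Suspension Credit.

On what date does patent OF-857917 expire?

Earliest priority filing: 2 January 2008.
Base term: 2 January 2008 + 15 years → 2 January 2023.
Interference Suspension Credit: +434 days → 11 March 2024.

March 11, 2024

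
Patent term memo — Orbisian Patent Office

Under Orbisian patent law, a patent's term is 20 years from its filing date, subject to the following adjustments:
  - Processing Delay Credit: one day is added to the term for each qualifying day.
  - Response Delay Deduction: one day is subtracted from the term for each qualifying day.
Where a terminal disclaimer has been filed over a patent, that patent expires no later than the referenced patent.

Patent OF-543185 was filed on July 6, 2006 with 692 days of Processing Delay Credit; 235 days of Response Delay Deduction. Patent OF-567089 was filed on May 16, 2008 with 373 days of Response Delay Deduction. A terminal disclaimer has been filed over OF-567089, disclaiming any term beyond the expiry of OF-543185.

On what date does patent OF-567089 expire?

Natural term of OF-567089:
  Base: filing + 20 years → 16 May 2028.
  Response Delay Deduction: −373 days → 9 May 2027.
Expiry of referenced patent OF-543185:
  Base: filing + 20 years → 6 July 2026.
  Processing Delay Credit: +692 days → 28 May 2028.
  Response Delay Deduction: −235 days → 6 October 2027.
Terminal disclaimer: OF-567089 expires on the earlier of 9 May 2027 and 6 October 2027.

May 9, 2027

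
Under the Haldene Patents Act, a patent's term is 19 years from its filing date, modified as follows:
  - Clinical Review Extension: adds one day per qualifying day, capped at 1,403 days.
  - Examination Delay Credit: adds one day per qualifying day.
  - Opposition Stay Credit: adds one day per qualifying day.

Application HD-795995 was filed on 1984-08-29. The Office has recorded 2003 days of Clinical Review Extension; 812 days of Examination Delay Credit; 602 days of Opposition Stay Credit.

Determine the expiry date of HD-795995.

2011-05-16

Base term: filing date + 19 years → 29 August 2003.
Clinical Review Extension: 2003 days claimed exceeds the 1403-day cap, so +1403 days → 2 July 2007.
Examination Delay Credit: +812 days → 21 September 2009.
Opposition Stay Credit: +602 days → 16 May 2011.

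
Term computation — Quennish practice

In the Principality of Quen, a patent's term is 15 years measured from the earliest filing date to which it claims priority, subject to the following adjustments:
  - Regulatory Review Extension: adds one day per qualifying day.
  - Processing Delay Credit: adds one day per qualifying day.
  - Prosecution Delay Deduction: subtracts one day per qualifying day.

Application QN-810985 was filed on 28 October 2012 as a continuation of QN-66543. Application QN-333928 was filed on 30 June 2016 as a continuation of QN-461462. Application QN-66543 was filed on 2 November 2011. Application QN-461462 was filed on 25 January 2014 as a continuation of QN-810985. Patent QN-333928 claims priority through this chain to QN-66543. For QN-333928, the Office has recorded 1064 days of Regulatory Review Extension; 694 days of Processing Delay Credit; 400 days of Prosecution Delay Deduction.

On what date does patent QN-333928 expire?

July 22, 2030

Earliest priority filing: 2 November 2011.
Base term: 2 November 2011 + 15 years → 2 November 2026.
Regulatory Review Extension: +1064 days → 1 October 2029.
Processing Delay Credit: +694 days → 26 August 2031.
Prosecution Delay Deduction: −400 days → 22 July 2030.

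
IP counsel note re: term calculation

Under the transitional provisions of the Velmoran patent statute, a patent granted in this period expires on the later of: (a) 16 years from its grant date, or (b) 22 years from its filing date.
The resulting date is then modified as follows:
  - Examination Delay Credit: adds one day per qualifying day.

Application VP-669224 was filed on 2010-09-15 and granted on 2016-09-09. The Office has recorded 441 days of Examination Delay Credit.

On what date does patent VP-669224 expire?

2033-11-30

(a) grant + 16 years → 9 September 2032.
(b) filing + 22 years → 15 September 2032.
Later of the two: 15 September 2032.
Examination Delay Credit: +441 days → 30 November 2033.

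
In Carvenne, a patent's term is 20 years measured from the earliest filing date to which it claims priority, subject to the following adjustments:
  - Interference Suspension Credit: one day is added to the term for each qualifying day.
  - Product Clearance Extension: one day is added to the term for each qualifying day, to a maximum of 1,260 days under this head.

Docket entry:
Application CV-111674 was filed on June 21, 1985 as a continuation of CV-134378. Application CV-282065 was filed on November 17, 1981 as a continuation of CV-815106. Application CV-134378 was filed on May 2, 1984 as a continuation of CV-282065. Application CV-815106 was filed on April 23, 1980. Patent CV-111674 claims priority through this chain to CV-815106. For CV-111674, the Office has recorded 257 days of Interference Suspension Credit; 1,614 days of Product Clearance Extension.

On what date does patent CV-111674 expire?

June 18, 2004

Earliest priority filing: 23 April 1980.
Base term: 23 April 1980 + 20 years → 23 April 2000.
Interference Suspension Credit: +257 days → 5 January 2001.
Product Clearance Extension: 1614 days claimed exceeds the 1260-day cap, so +1260 days → 18 June 2004.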